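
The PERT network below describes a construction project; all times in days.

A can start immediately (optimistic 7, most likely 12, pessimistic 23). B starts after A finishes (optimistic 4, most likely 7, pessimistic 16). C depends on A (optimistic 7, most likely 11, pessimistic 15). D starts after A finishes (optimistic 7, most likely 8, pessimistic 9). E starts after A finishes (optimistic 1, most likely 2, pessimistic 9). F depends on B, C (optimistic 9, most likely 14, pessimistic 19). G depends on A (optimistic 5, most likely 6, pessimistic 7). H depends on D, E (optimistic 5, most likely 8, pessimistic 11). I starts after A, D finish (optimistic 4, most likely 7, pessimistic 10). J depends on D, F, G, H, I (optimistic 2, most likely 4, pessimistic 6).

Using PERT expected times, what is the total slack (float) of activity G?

te_A = (7 + 4·12 + 23)/6 = 78/6 = 13
te_B = (4 + 4·7 + 16)/6 = 48/6 = 8
te_C = (7 + 4·11 + 15)/6 = 66/6 = 11
te_D = (7 + 4·8 + 9)/6 = 48/6 = 8
te_E = (1 + 4·2 + 9)/6 = 18/6 = 3
te_F = (9 + 4·14 + 19)/6 = 84/6 = 14
te_G = (5 + 4·6 + 7)/6 = 36/6 = 6
te_H = (5 + 4·8 + 11)/6 = 48/6 = 8
te_I = (4 + 4·7 + 10)/6 = 42/6 = 7
te_J = (2 + 4·4 + 6)/6 = 24/6 = 4

Forward pass:
ES_A = 0; EF_A = 13
ES_B = 13; EF_B = 13+8 = 21
ES_C = 13; EF_C = 13+11 = 24
ES_D = 13; EF_D = 13+8 = 21
ES_E = 13; EF_E = 13+3 = 16
ES_F = max(EF_B=21, EF_C=24) = 24; EF_F = 24+14 = 38
ES_G = 13; EF_G = 13+6 = 19
ES_H = max(EF_D=21, EF_E=16) = 21; EF_H = 21+8 = 29
ES_I = max(EF_A=13, EF_D=21) = 21; EF_I = 21+7 = 28
ES_J = max(EF_D=21, EF_F=38, EF_G=19, EF_H=29, EF_I=28) = 38; EF_J = 38+4 = 42
Expected project duration μ = 42 days. Critical path: A → C → F → J.

Backward pass:
LF_J = 42; LS_J = 42−4 = 38
LF_I = LS_J = 38; LS_I = 38−7 = 31
LF_H = LS_J = 38; LS_H = 38−8 = 30
LF_G = LS_J = 38; LS_G = 38−6 = 32
LF_F = LS_J = 38; LS_F = 38−14 = 24
LF_E = LS_H = 30; LS_E = 30−3 = 27
LF_D = min(LS_H=30, LS_I=31, LS_J=38) = 30; LS_D = 30−8 = 22
LF_C = LS_F = 24; LS_C = 24−11 = 13
LF_B = LS_F = 24; LS_B = 24−8 = 16
LF_A = min(LS_B=16, LS_C=13, LS_D=22, LS_E=27, LS_G=32, LS_I=31) = 13; LS_A = 13−13 = 0
Slack_G = LS_G − ES_G = 32 − 13 = 19

19 days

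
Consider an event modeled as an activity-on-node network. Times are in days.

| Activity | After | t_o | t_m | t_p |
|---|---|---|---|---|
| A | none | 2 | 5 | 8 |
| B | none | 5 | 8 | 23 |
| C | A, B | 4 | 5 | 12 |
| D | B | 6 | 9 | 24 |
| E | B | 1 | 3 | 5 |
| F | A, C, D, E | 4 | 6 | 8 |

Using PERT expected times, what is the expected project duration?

27 days

te_A = (2 + 4·5 + 8)/6 = 30/6 = 5
te_B = (5 + 4·8 + 23)/6 = 60/6 = 10
te_C = (4 + 4·5 + 12)/6 = 36/6 = 6
te_D = (6 + 4·9 + 24)/6 = 66/6 = 11
te_E = (1 + 4·3 + 5)/6 = 18/6 = 3
te_F = (4 + 4·6 + 8)/6 = 36/6 = 6

Forward pass:
ES_A = 0; EF_A = 5
ES_B = 0; EF_B = 10
ES_C = max(EF_A=5, EF_B=10) = 10; EF_C = 10+6 = 16
ES_D = 10; EF_D = 10+11 = 21
ES_E = 10; EF_E = 10+3 = 13
ES_F = max(EF_A=5, EF_C=16, EF_D=21, EF_E=13) = 21; EF_F = 21+6 = 27
Expected project duration μ = 27 days. Critical path: B → D → F.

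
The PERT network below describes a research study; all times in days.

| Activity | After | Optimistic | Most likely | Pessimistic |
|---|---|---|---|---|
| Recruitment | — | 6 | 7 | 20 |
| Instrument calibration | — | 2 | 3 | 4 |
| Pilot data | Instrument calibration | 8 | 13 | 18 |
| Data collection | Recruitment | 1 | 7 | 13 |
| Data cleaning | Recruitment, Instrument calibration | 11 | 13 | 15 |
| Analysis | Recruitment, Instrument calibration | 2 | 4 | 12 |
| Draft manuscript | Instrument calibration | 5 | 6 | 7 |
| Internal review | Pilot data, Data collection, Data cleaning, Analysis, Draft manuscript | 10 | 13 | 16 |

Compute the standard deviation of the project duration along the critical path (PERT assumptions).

2.62 days

te_Recruitment = (6 + 4·7 + 20)/6 = 54/6 = 9; σ²_Recruitment = ((20−6)/6)² = 5.444
te_Instrument calibration = (2 + 4·3 + 4)/6 = 18/6 = 3; σ²_Instrument calibration = ((4−2)/6)² = 0.111
te_Pilot data = (8 + 4·13 + 18)/6 = 78/6 = 13; σ²_Pilot data = ((18−8)/6)² = 2.778
te_Data collection = (1 + 4·7 + 13)/6 = 42/6 = 7; σ²_Data collection = ((13−1)/6)² = 4.000
te_Data cleaning = (11 + 4·13 + 15)/6 = 78/6 = 13; σ²_Data cleaning = ((15−11)/6)² = 0.444
te_Analysis = (2 + 4·4 + 12)/6 = 30/6 = 5; σ²_Analysis = ((12−2)/6)² = 2.778
te_Draft manuscript = (5 + 4·6 + 7)/6 = 36/6 = 6; σ²_Draft manuscript = ((7−5)/6)² = 0.111
te_Internal review = (10 + 4·13 + 16)/6 = 78/6 = 13; σ²_Internal review = ((16−10)/6)² = 1.000

Forward pass:
ES_Recruitment = 0; EF_Recruitment = 9
ES_Instrument calibration = 0; EF_Instrument calibration = 3
ES_Pilot data = 3; EF_Pilot data = 3+13 = 16
ES_Data collection = 9; EF_Data collection = 9+7 = 16
ES_Data cleaning = max(EF_Recruitment=9, EF_Instrument calibration=3) = 9; EF_Data cleaning = 9+13 = 22
ES_Analysis = max(EF_Recruitment=9, EF_Instrument calibration=3) = 9; EF_Analysis = 9+5 = 14
ES_Draft manuscript = 3; EF_Draft manuscript = 3+6 = 9
ES_Internal review = max(EF_Pilot data=16, EF_Data collection=16, EF_Data cleaning=22, EF_Analysis=14, EF_Draft manuscript=9) = 22; EF_Internal review = 22+13 = 35
Expected project duration μ = 35 days. Critical path: Recruitment → Data cleaning → Internal review.

Variance along critical path = 5.444 + 0.444 + 1.000 = 6.889
σ = √6.889 = 2.625 days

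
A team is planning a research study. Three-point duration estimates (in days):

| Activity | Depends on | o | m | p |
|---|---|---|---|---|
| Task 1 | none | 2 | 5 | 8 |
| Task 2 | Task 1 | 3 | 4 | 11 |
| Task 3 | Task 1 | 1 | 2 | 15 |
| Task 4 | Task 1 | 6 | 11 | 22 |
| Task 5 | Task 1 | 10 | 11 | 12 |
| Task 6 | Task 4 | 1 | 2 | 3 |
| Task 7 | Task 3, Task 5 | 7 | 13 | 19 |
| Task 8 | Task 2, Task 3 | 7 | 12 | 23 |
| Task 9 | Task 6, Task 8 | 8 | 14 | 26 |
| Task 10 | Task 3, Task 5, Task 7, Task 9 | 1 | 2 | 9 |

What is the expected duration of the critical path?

te_Task 1 = (2 + 4·5 + 8)/6 = 30/6 = 5
te_Task 2 = (3 + 4·4 + 11)/6 = 30/6 = 5
te_Task 3 = (1 + 4·2 + 15)/6 = 24/6 = 4
te_Task 4 = (6 + 4·11 + 22)/6 = 72/6 = 12
te_Task 5 = (10 + 4·11 + 12)/6 = 66/6 = 11
te_Task 6 = (1 + 4·2 + 3)/6 = 12/6 = 2
te_Task 7 = (7 + 4·13 + 19)/6 = 78/6 = 13
te_Task 8 = (7 + 4·12 + 23)/6 = 78/6 = 13
te_Task 9 = (8 + 4·14 + 26)/6 = 90/6 = 15
te_Task 10 = (1 + 4·2 + 9)/6 = 18/6 = 3

Forward pass:
ES_Task 1 = 0; EF_Task 1 = 5
ES_Task 2 = 5; EF_Task 2 = 5+5 = 10
ES_Task 3 = 5; EF_Task 3 = 5+4 = 9
ES_Task 4 = 5; EF_Task 4 = 5+12 = 17
ES_Task 5 = 5; EF_Task 5 = 5+11 = 16
ES_Task 6 = 17; EF_Task 6 = 17+2 = 19
ES_Task 7 = max(EF_Task 3=9, EF_Task 5=16) = 16; EF_Task 7 = 16+13 = 29
ES_Task 8 = max(EF_Task 2=10, EF_Task 3=9) = 10; EF_Task 8 = 10+13 = 23
ES_Task 9 = max(EF_Task 6=19, EF_Task 8=23) = 23; EF_Task 9 = 23+15 = 38
ES_Task 10 = max(EF_Task 3=9, EF_Task 5=16, EF_Task 7=29, EF_Task 9=38) = 38; EF_Task 10 = 38+3 = 41
Expected project duration μ = 41 days. Critical path: Task 1 → Task 2 → Task 8 → Task 9 → Task 10.

41 days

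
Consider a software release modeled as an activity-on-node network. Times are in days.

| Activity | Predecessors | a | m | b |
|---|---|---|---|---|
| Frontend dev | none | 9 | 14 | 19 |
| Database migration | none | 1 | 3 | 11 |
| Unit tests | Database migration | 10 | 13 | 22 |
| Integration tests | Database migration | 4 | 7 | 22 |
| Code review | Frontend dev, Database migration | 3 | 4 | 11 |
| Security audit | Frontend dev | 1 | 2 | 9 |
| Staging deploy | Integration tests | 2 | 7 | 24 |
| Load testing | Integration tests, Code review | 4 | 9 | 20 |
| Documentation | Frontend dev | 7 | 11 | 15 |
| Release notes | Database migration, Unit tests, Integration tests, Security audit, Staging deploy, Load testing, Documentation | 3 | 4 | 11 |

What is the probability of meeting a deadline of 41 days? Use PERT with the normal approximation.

te_Frontend dev = (9 + 4·14 + 19)/6 = 84/6 = 14; σ²_Frontend dev = ((19−9)/6)² = 2.778
te_Database migration = (1 + 4·3 + 11)/6 = 24/6 = 4; σ²_Database migration = ((11−1)/6)² = 2.778
te_Unit tests = (10 + 4·13 + 22)/6 = 84/6 = 14; σ²_Unit tests = ((22−10)/6)² = 4.000
te_Integration tests = (4 + 4·7 + 22)/6 = 54/6 = 9; σ²_Integration tests = ((22−4)/6)² = 9.000
te_Code review = (3 + 4·4 + 11)/6 = 30/6 = 5; σ²_Code review = ((11−3)/6)² = 1.778
te_Security audit = (1 + 4·2 + 9)/6 = 18/6 = 3; σ²_Security audit = ((9−1)/6)² = 1.778
te_Staging deploy = (2 + 4·7 + 24)/6 = 54/6 = 9; σ²_Staging deploy = ((24−2)/6)² = 13.444
te_Load testing = (4 + 4·9 + 20)/6 = 60/6 = 10; σ²_Load testing = ((20−4)/6)² = 7.111
te_Documentation = (7 + 4·11 + 15)/6 = 66/6 = 11; σ²_Documentation = ((15−7)/6)² = 1.778
te_Release notes = (3 + 4·4 + 11)/6 = 30/6 = 5; σ²_Release notes = ((11−3)/6)² = 1.778

Forward pass:
ES_Frontend dev = 0; EF_Frontend dev = 14
ES_Database migration = 0; EF_Database migration = 4
ES_Unit tests = 4; EF_Unit tests = 4+14 = 18
ES_Integration tests = 4; EF_Integration tests = 4+9 = 13
ES_Code review = max(EF_Frontend dev=14, EF_Database migration=4) = 14; EF_Code review = 14+5 = 19
ES_Security audit = 14; EF_Security audit = 14+3 = 17
ES_Staging deploy = 13; EF_Staging deploy = 13+9 = 22
ES_Load testing = max(EF_Integration tests=13, EF_Code review=19) = 19; EF_Load testing = 19+10 = 29
ES_Documentation = 14; EF_Documentation = 14+11 = 25
ES_Release notes = max(EF_Database migration=4, EF_Unit tests=18, EF_Integration tests=13, EF_Security audit=17, EF_Staging deploy=22, EF_Load testing=29, EF_Documentation=25) = 29; EF_Release notes = 29+5 = 34
Expected project duration μ = 34 days. Critical path: Frontend dev → Code review → Load testing → Release notes.

Variance along critical path = 2.778 + 1.778 + 7.111 + 1.778 = 13.444; σ = √13.444 = 3.667 days.
Z = (41 − 34) / 3.667 = 1.909
P(T ≤ 41) = Φ(1.909) ≈ 0.972

0.972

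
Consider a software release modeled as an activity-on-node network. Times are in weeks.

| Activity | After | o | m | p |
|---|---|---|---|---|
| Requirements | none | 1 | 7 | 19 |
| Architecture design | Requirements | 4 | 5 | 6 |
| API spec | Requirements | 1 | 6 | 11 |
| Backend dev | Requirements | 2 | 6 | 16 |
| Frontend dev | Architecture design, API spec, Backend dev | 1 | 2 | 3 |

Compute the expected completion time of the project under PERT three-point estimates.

17 weeks

te_Requirements = (1 + 4·7 + 19)/6 = 48/6 = 8
te_Architecture design = (4 + 4·5 + 6)/6 = 30/6 = 5
te_API spec = (1 + 4·6 + 11)/6 = 36/6 = 6
te_Backend dev = (2 + 4·6 + 16)/6 = 42/6 = 7
te_Frontend dev = (1 + 4·2 + 3)/6 = 12/6 = 2

Forward pass:
ES_Requirements = 0; EF_Requirements = 8
ES_Architecture design = 8; EF_Architecture design = 8+5 = 13
ES_API spec = 8; EF_API spec = 8+6 = 14
ES_Backend dev = 8; EF_Backend dev = 8+7 = 15
ES_Frontend dev = max(EF_Architecture design=13, EF_API spec=14, EF_Backend dev=15) = 15; EF_Frontend dev = 15+2 = 17
Expected project duration μ = 17 weeks. Critical path: Requirements → Backend dev → Frontend dev.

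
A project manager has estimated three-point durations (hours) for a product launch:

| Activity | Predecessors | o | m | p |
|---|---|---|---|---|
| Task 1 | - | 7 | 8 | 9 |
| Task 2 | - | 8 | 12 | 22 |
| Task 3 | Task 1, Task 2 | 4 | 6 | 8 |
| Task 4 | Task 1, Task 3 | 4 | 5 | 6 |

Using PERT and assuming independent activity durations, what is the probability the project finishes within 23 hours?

te_Task 1 = (7 + 4·8 + 9)/6 = 48/6 = 8; σ²_Task 1 = ((9−7)/6)² = 0.111
te_Task 2 = (8 + 4·12 + 22)/6 = 78/6 = 13; σ²_Task 2 = ((22−8)/6)² = 5.444
te_Task 3 = (4 + 4·6 + 8)/6 = 36/6 = 6; σ²_Task 3 = ((8−4)/6)² = 0.444
te_Task 4 = (4 + 4·5 + 6)/6 = 30/6 = 5; σ²_Task 4 = ((6−4)/6)² = 0.111

Forward pass:
ES_Task 1 = 0; EF_Task 1 = 8
ES_Task 2 = 0; EF_Task 2 = 13
ES_Task 3 = max(EF_Task 1=8, EF_Task 2=13) = 13; EF_Task 3 = 13+6 = 19
ES_Task 4 = max(EF_Task 1=8, EF_Task 3=19) = 19; EF_Task 4 = 19+5 = 24
Expected project duration μ = 24 hours. Critical path: Task 2 → Task 3 → Task 4.

Variance along critical path = 5.444 + 0.444 + 0.111 = 6.000; σ = √6.000 = 2.449 hours.
Z = (23 − 24) / 2.449 = -0.408
P(T ≤ 23) = Φ(-0.408) ≈ 0.342

0.342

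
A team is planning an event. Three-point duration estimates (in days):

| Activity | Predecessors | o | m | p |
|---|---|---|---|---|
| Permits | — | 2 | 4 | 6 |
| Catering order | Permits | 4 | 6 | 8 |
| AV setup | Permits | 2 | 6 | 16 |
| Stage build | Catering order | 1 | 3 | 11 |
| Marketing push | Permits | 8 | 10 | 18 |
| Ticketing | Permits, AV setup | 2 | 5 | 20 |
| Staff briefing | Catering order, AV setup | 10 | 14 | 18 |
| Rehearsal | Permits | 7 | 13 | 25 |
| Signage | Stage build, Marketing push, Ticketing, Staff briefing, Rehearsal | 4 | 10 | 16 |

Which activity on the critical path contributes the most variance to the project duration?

te_Permits = (2 + 4·4 + 6)/6 = 24/6 = 4; σ²_Permits = ((6−2)/6)² = 0.444
te_Catering order = (4 + 4·6 + 8)/6 = 36/6 = 6; σ²_Catering order = ((8−4)/6)² = 0.444
te_AV setup = (2 + 4·6 + 16)/6 = 42/6 = 7; σ²_AV setup = ((16−2)/6)² = 5.444
te_Stage build = (1 + 4·3 + 11)/6 = 24/6 = 4; σ²_Stage build = ((11−1)/6)² = 2.778
te_Marketing push = (8 + 4·10 + 18)/6 = 66/6 = 11; σ²_Marketing push = ((18−8)/6)² = 2.778
te_Ticketing = (2 + 4·5 + 20)/6 = 42/6 = 7; σ²_Ticketing = ((20−2)/6)² = 9.000
te_Staff briefing = (10 + 4·14 + 18)/6 = 84/6 = 14; σ²_Staff briefing = ((18−10)/6)² = 1.778
te_Rehearsal = (7 + 4·13 + 25)/6 = 84/6 = 14; σ²_Rehearsal = ((25−7)/6)² = 9.000
te_Signage = (4 + 4·10 + 16)/6 = 60/6 = 10; σ²_Signage = ((16−4)/6)² = 4.000

Forward pass:
ES_Permits = 0; EF_Permits = 4
ES_Catering order = 4; EF_Catering order = 4+6 = 10
ES_AV setup = 4; EF_AV setup = 4+7 = 11
ES_Stage build = 10; EF_Stage build = 10+4 = 14
ES_Marketing push = 4; EF_Marketing push = 4+11 = 15
ES_Ticketing = max(EF_Permits=4, EF_AV setup=11) = 11; EF_Ticketing = 11+7 = 18
ES_Staff briefing = max(EF_Catering order=10, EF_AV setup=11) = 11; EF_Staff briefing = 11+14 = 25
ES_Rehearsal = 4; EF_Rehearsal = 4+14 = 18
ES_Signage = max(EF_Stage build=14, EF_Marketing push=15, EF_Ticketing=18, EF_Staff briefing=25, EF_Rehearsal=18) = 25; EF_Signage = 25+10 = 35
Expected project duration μ = 35 days. Critical path: Permits → AV setup → Staff briefing → Signage.

Variances on critical path: σ²_Permits=0.444, σ²_AV setup=5.444, σ²_Staff briefing=1.778, σ²_Signage=4.000.
Largest is σ²_AV setup = 5.444.

AV setup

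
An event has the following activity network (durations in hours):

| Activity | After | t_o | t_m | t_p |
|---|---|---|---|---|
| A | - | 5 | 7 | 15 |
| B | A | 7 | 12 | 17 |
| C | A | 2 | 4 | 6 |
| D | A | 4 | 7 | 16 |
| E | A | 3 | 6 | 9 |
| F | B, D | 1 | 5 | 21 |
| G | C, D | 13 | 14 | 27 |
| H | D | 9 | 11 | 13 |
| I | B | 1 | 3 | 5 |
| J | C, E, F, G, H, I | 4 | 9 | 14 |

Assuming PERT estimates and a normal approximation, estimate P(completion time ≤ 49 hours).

0.981

te_A = (5 + 4·7 + 15)/6 = 48/6 = 8; σ²_A = ((15−5)/6)² = 2.778
te_B = (7 + 4·12 + 17)/6 = 72/6 = 12; σ²_B = ((17−7)/6)² = 2.778
te_C = (2 + 4·4 + 6)/6 = 24/6 = 4; σ²_C = ((6−2)/6)² = 0.444
te_D = (4 + 4·7 + 16)/6 = 48/6 = 8; σ²_D = ((16−4)/6)² = 4.000
te_E = (3 + 4·6 + 9)/6 = 36/6 = 6; σ²_E = ((9−3)/6)² = 1.000
te_F = (1 + 4·5 + 21)/6 = 42/6 = 7; σ²_F = ((21−1)/6)² = 11.111
te_G = (13 + 4·14 + 27)/6 = 96/6 = 16; σ²_G = ((27−13)/6)² = 5.444
te_H = (9 + 4·11 + 13)/6 = 66/6 = 11; σ²_H = ((13−9)/6)² = 0.444
te_I = (1 + 4·3 + 5)/6 = 18/6 = 3; σ²_I = ((5−1)/6)² = 0.444
te_J = (4 + 4·9 + 14)/6 = 54/6 = 9; σ²_J = ((14−4)/6)² = 2.778

Forward pass:
ES_A = 0; EF_A = 8
ES_B = 8; EF_B = 8+12 = 20
ES_C = 8; EF_C = 8+4 = 12
ES_D = 8; EF_D = 8+8 = 16
ES_E = 8; EF_E = 8+6 = 14
ES_F = max(EF_B=20, EF_D=16) = 20; EF_F = 20+7 = 27
ES_G = max(EF_C=12, EF_D=16) = 16; EF_G = 16+16 = 32
ES_H = 16; EF_H = 16+11 = 27
ES_I = 20; EF_I = 20+3 = 23
ES_J = max(EF_C=12, EF_E=14, EF_F=27, EF_G=32, EF_H=27, EF_I=23) = 32; EF_J = 32+9 = 41
Expected project duration μ = 41 hours. Critical path: A → D → G → J.

Variance along critical path = 2.778 + 4.000 + 5.444 + 2.778 = 15.000; σ = √15.000 = 3.873 hours.
Z = (49 − 41) / 3.873 = 2.066
P(T ≤ 49) = Φ(2.066) ≈ 0.981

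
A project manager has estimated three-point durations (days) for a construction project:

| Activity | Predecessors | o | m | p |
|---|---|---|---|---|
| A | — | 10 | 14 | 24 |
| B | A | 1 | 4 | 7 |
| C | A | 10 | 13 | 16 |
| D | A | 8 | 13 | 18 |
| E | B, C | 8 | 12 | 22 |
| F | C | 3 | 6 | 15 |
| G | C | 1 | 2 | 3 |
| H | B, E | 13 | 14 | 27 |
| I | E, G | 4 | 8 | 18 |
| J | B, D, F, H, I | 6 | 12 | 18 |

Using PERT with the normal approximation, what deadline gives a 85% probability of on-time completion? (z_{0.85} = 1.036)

te_A = (10 + 4·14 + 24)/6 = 90/6 = 15; σ²_A = ((24−10)/6)² = 5.444
te_B = (1 + 4·4 + 7)/6 = 24/6 = 4; σ²_B = ((7−1)/6)² = 1.000
te_C = (10 + 4·13 + 16)/6 = 78/6 = 13; σ²_C = ((16−10)/6)² = 1.000
te_D = (8 + 4·13 + 18)/6 = 78/6 = 13; σ²_D = ((18−8)/6)² = 2.778
te_E = (8 + 4·12 + 22)/6 = 78/6 = 13; σ²_E = ((22−8)/6)² = 5.444
te_F = (3 + 4·6 + 15)/6 = 42/6 = 7; σ²_F = ((15−3)/6)² = 4.000
te_G = (1 + 4·2 + 3)/6 = 12/6 = 2; σ²_G = ((3−1)/6)² = 0.111
te_H = (13 + 4·14 + 27)/6 = 96/6 = 16; σ²_H = ((27−13)/6)² = 5.444
te_I = (4 + 4·8 + 18)/6 = 54/6 = 9; σ²_I = ((18−4)/6)² = 5.444
te_J = (6 + 4·12 + 18)/6 = 72/6 = 12; σ²_J = ((18−6)/6)² = 4.000

Forward pass:
ES_A = 0; EF_A = 15
ES_B = 15; EF_B = 15+4 = 19
ES_C = 15; EF_C = 15+13 = 28
ES_D = 15; EF_D = 15+13 = 28
ES_E = max(EF_B=19, EF_C=28) = 28; EF_E = 28+13 = 41
ES_F = 28; EF_F = 28+7 = 35
ES_G = 28; EF_G = 28+2 = 30
ES_H = max(EF_B=19, EF_E=41) = 41; EF_H = 41+16 = 57
ES_I = max(EF_E=41, EF_G=30) = 41; EF_I = 41+9 = 50
ES_J = max(EF_B=19, EF_D=28, EF_F=35, EF_H=57, EF_I=50) = 57; EF_J = 57+12 = 69
Expected project duration μ = 69 days. Critical path: A → C → E → H → J.

Variance along critical path = 5.444 + 1.000 + 5.444 + 5.444 + 4.000 = 21.333; σ = 4.619 days.
D = μ + z·σ = 69 + 1.036·4.619 = 73.8 days

73.8 days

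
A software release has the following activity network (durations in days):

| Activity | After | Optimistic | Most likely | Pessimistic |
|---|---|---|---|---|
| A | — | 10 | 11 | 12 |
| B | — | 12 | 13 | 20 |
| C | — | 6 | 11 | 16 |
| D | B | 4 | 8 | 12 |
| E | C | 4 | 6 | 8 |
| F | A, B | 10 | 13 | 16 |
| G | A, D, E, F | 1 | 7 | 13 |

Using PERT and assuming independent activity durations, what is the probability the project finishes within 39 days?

0.973

te_A = (10 + 4·11 + 12)/6 = 66/6 = 11; σ²_A = ((12−10)/6)² = 0.111
te_B = (12 + 4·13 + 20)/6 = 84/6 = 14; σ²_B = ((20−12)/6)² = 1.778
te_C = (6 + 4·11 + 16)/6 = 66/6 = 11; σ²_C = ((16−6)/6)² = 2.778
te_D = (4 + 4·8 + 12)/6 = 48/6 = 8; σ²_D = ((12−4)/6)² = 1.778
te_E = (4 + 4·6 + 8)/6 = 36/6 = 6; σ²_E = ((8−4)/6)² = 0.444
te_F = (10 + 4·13 + 16)/6 = 78/6 = 13; σ²_F = ((16−10)/6)² = 1.000
te_G = (1 + 4·7 + 13)/6 = 42/6 = 7; σ²_G = ((13−1)/6)² = 4.000

Forward pass:
ES_A = 0; EF_A = 11
ES_B = 0; EF_B = 14
ES_C = 0; EF_C = 11
ES_D = 14; EF_D = 14+8 = 22
ES_E = 11; EF_E = 11+6 = 17
ES_F = max(EF_A=11, EF_B=14) = 14; EF_F = 14+13 = 27
ES_G = max(EF_A=11, EF_D=22, EF_E=17, EF_F=27) = 27; EF_G = 27+7 = 34
Expected project duration μ = 34 days. Critical path: B → F → G.

Variance along critical path = 1.778 + 1.000 + 4.000 = 6.778; σ = √6.778 = 2.603 days.
Z = (39 − 34) / 2.603 = 1.921
P(T ≤ 39) = Φ(1.921) ≈ 0.973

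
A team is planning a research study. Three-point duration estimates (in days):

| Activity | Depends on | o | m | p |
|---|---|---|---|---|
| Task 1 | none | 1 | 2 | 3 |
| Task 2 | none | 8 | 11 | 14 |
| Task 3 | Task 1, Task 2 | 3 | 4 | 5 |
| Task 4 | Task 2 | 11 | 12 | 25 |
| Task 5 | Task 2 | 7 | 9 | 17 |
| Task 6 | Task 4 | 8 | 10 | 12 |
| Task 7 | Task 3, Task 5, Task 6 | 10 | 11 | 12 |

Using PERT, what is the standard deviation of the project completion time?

te_Task 1 = (1 + 4·2 + 3)/6 = 12/6 = 2; σ²_Task 1 = ((3−1)/6)² = 0.111
te_Task 2 = (8 + 4·11 + 14)/6 = 66/6 = 11; σ²_Task 2 = ((14−8)/6)² = 1.000
te_Task 3 = (3 + 4·4 + 5)/6 = 24/6 = 4; σ²_Task 3 = ((5−3)/6)² = 0.111
te_Task 4 = (11 + 4·12 + 25)/6 = 84/6 = 14; σ²_Task 4 = ((25−11)/6)² = 5.444
te_Task 5 = (7 + 4·9 + 17)/6 = 60/6 = 10; σ²_Task 5 = ((17−7)/6)² = 2.778
te_Task 6 = (8 + 4·10 + 12)/6 = 60/6 = 10; σ²_Task 6 = ((12−8)/6)² = 0.444
te_Task 7 = (10 + 4·11 + 12)/6 = 66/6 = 11; σ²_Task 7 = ((12−10)/6)² = 0.111

Forward pass:
ES_Task 1 = 0; EF_Task 1 = 2
ES_Task 2 = 0; EF_Task 2 = 11
ES_Task 3 = max(EF_Task 1=2, EF_Task 2=11) = 11; EF_Task 3 = 11+4 = 15
ES_Task 4 = 11; EF_Task 4 = 11+14 = 25
ES_Task 5 = 11; EF_Task 5 = 11+10 = 21
ES_Task 6 = 25; EF_Task 6 = 25+10 = 35
ES_Task 7 = max(EF_Task 3=15, EF_Task 5=21, EF_Task 6=35) = 35; EF_Task 7 = 35+11 = 46
Expected project duration μ = 46 days. Critical path: Task 2 → Task 4 → Task 6 → Task 7.

Variance along critical path = 1.000 + 5.444 + 0.444 + 0.111 = 7.000
σ = √7.000 = 2.646 days

2.65 days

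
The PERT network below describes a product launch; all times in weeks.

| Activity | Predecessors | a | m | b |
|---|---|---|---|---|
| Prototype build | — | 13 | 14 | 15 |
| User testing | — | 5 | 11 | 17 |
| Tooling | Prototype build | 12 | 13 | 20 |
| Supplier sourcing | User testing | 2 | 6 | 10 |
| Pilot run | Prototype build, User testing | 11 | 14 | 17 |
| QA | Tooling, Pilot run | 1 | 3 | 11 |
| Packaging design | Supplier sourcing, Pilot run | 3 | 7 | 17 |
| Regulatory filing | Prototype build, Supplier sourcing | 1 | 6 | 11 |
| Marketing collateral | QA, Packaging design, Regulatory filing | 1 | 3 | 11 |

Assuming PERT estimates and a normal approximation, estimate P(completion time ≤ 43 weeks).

0.837

te_Prototype build = (13 + 4·14 + 15)/6 = 84/6 = 14; σ²_Prototype build = ((15−13)/6)² = 0.111
te_User testing = (5 + 4·11 + 17)/6 = 66/6 = 11; σ²_User testing = ((17−5)/6)² = 4.000
te_Tooling = (12 + 4·13 + 20)/6 = 84/6 = 14; σ²_Tooling = ((20−12)/6)² = 1.778
te_Supplier sourcing = (2 + 4·6 + 10)/6 = 36/6 = 6; σ²_Supplier sourcing = ((10−2)/6)² = 1.778
te_Pilot run = (11 + 4·14 + 17)/6 = 84/6 = 14; σ²_Pilot run = ((17−11)/6)² = 1.000
te_QA = (1 + 4·3 + 11)/6 = 24/6 = 4; σ²_QA = ((11−1)/6)² = 2.778
te_Packaging design = (3 + 4·7 + 17)/6 = 48/6 = 8; σ²_Packaging design = ((17−3)/6)² = 5.444
te_Regulatory filing = (1 + 4·6 + 11)/6 = 36/6 = 6; σ²_Regulatory filing = ((11−1)/6)² = 2.778
te_Marketing collateral = (1 + 4·3 + 11)/6 = 24/6 = 4; σ²_Marketing collateral = ((11−1)/6)² = 2.778

Forward pass:
ES_Prototype build = 0; EF_Prototype build = 14
ES_User testing = 0; EF_User testing = 11
ES_Tooling = 14; EF_Tooling = 14+14 = 28
ES_Supplier sourcing = 11; EF_Supplier sourcing = 11+6 = 17
ES_Pilot run = max(EF_Prototype build=14, EF_User testing=11) = 14; EF_Pilot run = 14+14 = 28
ES_QA = max(EF_Tooling=28, EF_Pilot run=28) = 28; EF_QA = 28+4 = 32
ES_Packaging design = max(EF_Supplier sourcing=17, EF_Pilot run=28) = 28; EF_Packaging design = 28+8 = 36
ES_Regulatory filing = max(EF_Prototype build=14, EF_Supplier sourcing=17) = 17; EF_Regulatory filing = 17+6 = 23
ES_Marketing collateral = max(EF_QA=32, EF_Packaging design=36, EF_Regulatory filing=23) = 36; EF_Marketing collateral = 36+4 = 40
Expected project duration μ = 40 weeks. Critical path: Prototype build → Pilot run → Packaging design → Marketing collateral.

Variance along critical path = 0.111 + 1.000 + 5.444 + 2.778 = 9.333; σ = √9.333 = 3.055 weeks.
Z = (43 − 40) / 3.055 = 0.982
P(T ≤ 43) = Φ(0.982) ≈ 0.837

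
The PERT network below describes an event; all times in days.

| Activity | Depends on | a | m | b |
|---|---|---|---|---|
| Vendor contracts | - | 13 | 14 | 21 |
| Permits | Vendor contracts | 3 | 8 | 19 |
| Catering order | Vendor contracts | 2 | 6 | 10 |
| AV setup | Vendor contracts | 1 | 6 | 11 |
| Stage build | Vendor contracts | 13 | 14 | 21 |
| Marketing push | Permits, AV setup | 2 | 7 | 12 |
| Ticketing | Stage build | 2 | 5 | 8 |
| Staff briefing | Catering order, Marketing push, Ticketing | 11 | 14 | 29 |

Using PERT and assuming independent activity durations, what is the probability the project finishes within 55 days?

te_Vendor contracts = (13 + 4·14 + 21)/6 = 90/6 = 15; σ²_Vendor contracts = ((21−13)/6)² = 1.778
te_Permits = (3 + 4·8 + 19)/6 = 54/6 = 9; σ²_Permits = ((19−3)/6)² = 7.111
te_Catering order = (2 + 4·6 + 10)/6 = 36/6 = 6; σ²_Catering order = ((10−2)/6)² = 1.778
te_AV setup = (1 + 4·6 + 11)/6 = 36/6 = 6; σ²_AV setup = ((11−1)/6)² = 2.778
te_Stage build = (13 + 4·14 + 21)/6 = 90/6 = 15; σ²_Stage build = ((21−13)/6)² = 1.778
te_Marketing push = (2 + 4·7 + 12)/6 = 42/6 = 7; σ²_Marketing push = ((12−2)/6)² = 2.778
te_Ticketing = (2 + 4·5 + 8)/6 = 30/6 = 5; σ²_Ticketing = ((8−2)/6)² = 1.000
te_Staff briefing = (11 + 4·14 + 29)/6 = 96/6 = 16; σ²_Staff briefing = ((29−11)/6)² = 9.000

Forward pass:
ES_Vendor contracts = 0; EF_Vendor contracts = 15
ES_Permits = 15; EF_Permits = 15+9 = 24
ES_Catering order = 15; EF_Catering order = 15+6 = 21
ES_AV setup = 15; EF_AV setup = 15+6 = 21
ES_Stage build = 15; EF_Stage build = 15+15 = 30
ES_Marketing push = max(EF_Permits=24, EF_AV setup=21) = 24; EF_Marketing push = 24+7 = 31
ES_Ticketing = 30; EF_Ticketing = 30+5 = 35
ES_Staff briefing = max(EF_Catering order=21, EF_Marketing push=31, EF_Ticketing=35) = 35; EF_Staff briefing = 35+16 = 51
Expected project duration μ = 51 days. Critical path: Vendor contracts → Stage build → Ticketing → Staff briefing.

Variance along critical path = 1.778 + 1.778 + 1.000 + 9.000 = 13.556; σ = √13.556 = 3.682 days.
Z = (55 − 51) / 3.682 = 1.086
P(T ≤ 55) = Φ(1.086) ≈ 0.861

0.861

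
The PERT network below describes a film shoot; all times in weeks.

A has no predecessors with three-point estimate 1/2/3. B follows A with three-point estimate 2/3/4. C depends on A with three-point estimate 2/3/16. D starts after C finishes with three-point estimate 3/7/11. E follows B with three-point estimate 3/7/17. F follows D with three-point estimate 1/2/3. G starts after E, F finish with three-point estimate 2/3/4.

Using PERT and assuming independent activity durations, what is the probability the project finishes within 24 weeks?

0.966

te_A = (1 + 4·2 + 3)/6 = 12/6 = 2; σ²_A = ((3−1)/6)² = 0.111
te_B = (2 + 4·3 + 4)/6 = 18/6 = 3; σ²_B = ((4−2)/6)² = 0.111
te_C = (2 + 4·3 + 16)/6 = 30/6 = 5; σ²_C = ((16−2)/6)² = 5.444
te_D = (3 + 4·7 + 11)/6 = 42/6 = 7; σ²_D = ((11−3)/6)² = 1.778
te_E = (3 + 4·7 + 17)/6 = 48/6 = 8; σ²_E = ((17−3)/6)² = 5.444
te_F = (1 + 4·2 + 3)/6 = 12/6 = 2; σ²_F = ((3−1)/6)² = 0.111
te_G = (2 + 4·3 + 4)/6 = 18/6 = 3; σ²_G = ((4−2)/6)² = 0.111

Forward pass:
ES_A = 0; EF_A = 2
ES_B = 2; EF_B = 2+3 = 5
ES_C = 2; EF_C = 2+5 = 7
ES_D = 7; EF_D = 7+7 = 14
ES_E = 5; EF_E = 5+8 = 13
ES_F = 14; EF_F = 14+2 = 16
ES_G = max(EF_E=13, EF_F=16) = 16; EF_G = 16+3 = 19
Expected project duration μ = 19 weeks. Critical path: A → C → D → F → G.

Variance along critical path = 0.111 + 5.444 + 1.778 + 0.111 + 0.111 = 7.556; σ = √7.556 = 2.749 weeks.
Z = (24 − 19) / 2.749 = 1.819
P(T ≤ 24) = Φ(1.819) ≈ 0.966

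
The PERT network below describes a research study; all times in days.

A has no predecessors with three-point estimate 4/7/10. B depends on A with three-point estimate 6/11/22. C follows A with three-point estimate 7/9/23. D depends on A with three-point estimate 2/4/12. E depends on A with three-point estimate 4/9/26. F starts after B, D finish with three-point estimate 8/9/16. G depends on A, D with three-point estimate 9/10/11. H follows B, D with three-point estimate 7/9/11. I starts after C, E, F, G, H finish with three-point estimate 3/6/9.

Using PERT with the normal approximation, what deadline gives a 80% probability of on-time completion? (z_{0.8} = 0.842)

37.8 days

te_A = (4 + 4·7 + 10)/6 = 42/6 = 7; σ²_A = ((10−4)/6)² = 1.000
te_B = (6 + 4·11 + 22)/6 = 72/6 = 12; σ²_B = ((22−6)/6)² = 7.111
te_C = (7 + 4·9 + 23)/6 = 66/6 = 11; σ²_C = ((23−7)/6)² = 7.111
te_D = (2 + 4·4 + 12)/6 = 30/6 = 5; σ²_D = ((12−2)/6)² = 2.778
te_E = (4 + 4·9 + 26)/6 = 66/6 = 11; σ²_E = ((26−4)/6)² = 13.444
te_F = (8 + 4·9 + 16)/6 = 60/6 = 10; σ²_F = ((16−8)/6)² = 1.778
te_G = (9 + 4·10 + 11)/6 = 60/6 = 10; σ²_G = ((11−9)/6)² = 0.111
te_H = (7 + 4·9 + 11)/6 = 54/6 = 9; σ²_H = ((11−7)/6)² = 0.444
te_I = (3 + 4·6 + 9)/6 = 36/6 = 6; σ²_I = ((9−3)/6)² = 1.000

Forward pass:
ES_A = 0; EF_A = 7
ES_B = 7; EF_B = 7+12 = 19
ES_C = 7; EF_C = 7+11 = 18
ES_D = 7; EF_D = 7+5 = 12
ES_E = 7; EF_E = 7+11 = 18
ES_F = max(EF_B=19, EF_D=12) = 19; EF_F = 19+10 = 29
ES_G = max(EF_A=7, EF_D=12) = 12; EF_G = 12+10 = 22
ES_H = max(EF_B=19, EF_D=12) = 19; EF_H = 19+9 = 28
ES_I = max(EF_C=18, EF_E=18, EF_F=29, EF_G=22, EF_H=28) = 29; EF_I = 29+6 = 35
Expected project duration μ = 35 days. Critical path: A → B → F → I.

Variance along critical path = 1.000 + 7.111 + 1.778 + 1.000 = 10.889; σ = 3.300 days.
D = μ + z·σ = 35 + 0.842·3.300 = 37.8 days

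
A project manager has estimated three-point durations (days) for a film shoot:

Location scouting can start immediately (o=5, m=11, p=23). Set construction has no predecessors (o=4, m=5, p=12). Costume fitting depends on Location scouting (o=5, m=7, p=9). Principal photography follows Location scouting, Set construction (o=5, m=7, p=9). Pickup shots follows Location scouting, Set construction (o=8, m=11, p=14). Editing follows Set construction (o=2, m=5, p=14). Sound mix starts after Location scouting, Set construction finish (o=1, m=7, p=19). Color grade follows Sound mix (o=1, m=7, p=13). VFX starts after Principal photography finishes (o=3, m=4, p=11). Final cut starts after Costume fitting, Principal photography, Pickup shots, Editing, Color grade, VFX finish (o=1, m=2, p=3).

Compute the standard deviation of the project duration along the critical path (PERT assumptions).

te_Location scouting = (5 + 4·11 + 23)/6 = 72/6 = 12; σ²_Location scouting = ((23−5)/6)² = 9.000
te_Set construction = (4 + 4·5 + 12)/6 = 36/6 = 6; σ²_Set construction = ((12−4)/6)² = 1.778
te_Costume fitting = (5 + 4·7 + 9)/6 = 42/6 = 7; σ²_Costume fitting = ((9−5)/6)² = 0.444
te_Principal photography = (5 + 4·7 + 9)/6 = 42/6 = 7; σ²_Principal photography = ((9−5)/6)² = 0.444
te_Pickup shots = (8 + 4·11 + 14)/6 = 66/6 = 11; σ²_Pickup shots = ((14−8)/6)² = 1.000
te_Editing = (2 + 4·5 + 14)/6 = 36/6 = 6; σ²_Editing = ((14−2)/6)² = 4.000
te_Sound mix = (1 + 4·7 + 19)/6 = 48/6 = 8; σ²_Sound mix = ((19−1)/6)² = 9.000
te_Color grade = (1 + 4·7 + 13)/6 = 42/6 = 7; σ²_Color grade = ((13−1)/6)² = 4.000
te_VFX = (3 + 4·4 + 11)/6 = 30/6 = 5; σ²_VFX = ((11−3)/6)² = 1.778
te_Final cut = (1 + 4·2 + 3)/6 = 12/6 = 2; σ²_Final cut = ((3−1)/6)² = 0.111

Forward pass:
ES_Location scouting = 0; EF_Location scouting = 12
ES_Set construction = 0; EF_Set construction = 6
ES_Costume fitting = 12; EF_Costume fitting = 12+7 = 19
ES_Principal photography = max(EF_Location scouting=12, EF_Set construction=6) = 12; EF_Principal photography = 12+7 = 19
ES_Pickup shots = max(EF_Location scouting=12, EF_Set construction=6) = 12; EF_Pickup shots = 12+11 = 23
ES_Editing = 6; EF_Editing = 6+6 = 12
ES_Sound mix = max(EF_Location scouting=12, EF_Set construction=6) = 12; EF_Sound mix = 12+8 = 20
ES_Color grade = 20; EF_Color grade = 20+7 = 27
ES_VFX = 19; EF_VFX = 19+5 = 24
ES_Final cut = max(EF_Costume fitting=19, EF_Principal photography=19, EF_Pickup shots=23, EF_Editing=12, EF_Color grade=27, EF_VFX=24) = 27; EF_Final cut = 27+2 = 29
Expected project duration μ = 29 days. Critical path: Location scouting → Sound mix → Color grade → Final cut.

Variance along critical path = 9.000 + 9.000 + 4.000 + 0.111 = 22.111
σ = √22.111 = 4.702 days

4.70 days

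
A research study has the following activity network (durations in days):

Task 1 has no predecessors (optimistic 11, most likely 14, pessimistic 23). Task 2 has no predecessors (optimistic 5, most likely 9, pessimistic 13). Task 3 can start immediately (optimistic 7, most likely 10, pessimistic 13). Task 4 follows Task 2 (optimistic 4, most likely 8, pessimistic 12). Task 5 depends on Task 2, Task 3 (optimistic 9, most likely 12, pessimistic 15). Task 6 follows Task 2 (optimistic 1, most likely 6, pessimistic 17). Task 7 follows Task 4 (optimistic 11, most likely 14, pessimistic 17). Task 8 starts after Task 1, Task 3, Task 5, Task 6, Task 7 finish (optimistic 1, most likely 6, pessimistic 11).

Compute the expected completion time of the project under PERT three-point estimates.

37 days

te_Task 1 = (11 + 4·14 + 23)/6 = 90/6 = 15
te_Task 2 = (5 + 4·9 + 13)/6 = 54/6 = 9
te_Task 3 = (7 + 4·10 + 13)/6 = 60/6 = 10
te_Task 4 = (4 + 4·8 + 12)/6 = 48/6 = 8
te_Task 5 = (9 + 4·12 + 15)/6 = 72/6 = 12
te_Task 6 = (1 + 4·6 + 17)/6 = 42/6 = 7
te_Task 7 = (11 + 4·14 + 17)/6 = 84/6 = 14
te_Task 8 = (1 + 4·6 + 11)/6 = 36/6 = 6

Forward pass:
ES_Task 1 = 0; EF_Task 1 = 15
ES_Task 2 = 0; EF_Task 2 = 9
ES_Task 3 = 0; EF_Task 3 = 10
ES_Task 4 = 9; EF_Task 4 = 9+8 = 17
ES_Task 5 = max(EF_Task 2=9, EF_Task 3=10) = 10; EF_Task 5 = 10+12 = 22
ES_Task 6 = 9; EF_Task 6 = 9+7 = 16
ES_Task 7 = 17; EF_Task 7 = 17+14 = 31
ES_Task 8 = max(EF_Task 1=15, EF_Task 3=10, EF_Task 5=22, EF_Task 6=16, EF_Task 7=31) = 31; EF_Task 8 = 31+6 = 37
Expected project duration μ = 37 days. Critical path: Task 2 → Task 4 → Task 7 → Task 8.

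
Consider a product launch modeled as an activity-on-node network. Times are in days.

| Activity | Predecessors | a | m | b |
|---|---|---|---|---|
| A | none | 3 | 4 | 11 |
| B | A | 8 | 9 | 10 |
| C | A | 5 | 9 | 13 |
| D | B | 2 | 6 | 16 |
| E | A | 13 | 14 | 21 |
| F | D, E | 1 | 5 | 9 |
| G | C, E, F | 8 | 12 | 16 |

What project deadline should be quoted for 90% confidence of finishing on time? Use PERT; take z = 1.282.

42.2 days

te_A = (3 + 4·4 + 11)/6 = 30/6 = 5; σ²_A = ((11−3)/6)² = 1.778
te_B = (8 + 4·9 + 10)/6 = 54/6 = 9; σ²_B = ((10−8)/6)² = 0.111
te_C = (5 + 4·9 + 13)/6 = 54/6 = 9; σ²_C = ((13−5)/6)² = 1.778
te_D = (2 + 4·6 + 16)/6 = 42/6 = 7; σ²_D = ((16−2)/6)² = 5.444
te_E = (13 + 4·14 + 21)/6 = 90/6 = 15; σ²_E = ((21−13)/6)² = 1.778
te_F = (1 + 4·5 + 9)/6 = 30/6 = 5; σ²_F = ((9−1)/6)² = 1.778
te_G = (8 + 4·12 + 16)/6 = 72/6 = 12; σ²_G = ((16−8)/6)² = 1.778

Forward pass:
ES_A = 0; EF_A = 5
ES_B = 5; EF_B = 5+9 = 14
ES_C = 5; EF_C = 5+9 = 14
ES_D = 14; EF_D = 14+7 = 21
ES_E = 5; EF_E = 5+15 = 20
ES_F = max(EF_D=21, EF_E=20) = 21; EF_F = 21+5 = 26
ES_G = max(EF_C=14, EF_E=20, EF_F=26) = 26; EF_G = 26+12 = 38
Expected project duration μ = 38 days. Critical path: A → B → D → F → G.

Variance along critical path = 1.778 + 0.111 + 5.444 + 1.778 + 1.778 = 10.889; σ = 3.300 days.
D = μ + z·σ = 38 + 1.282·3.300 = 42.2 days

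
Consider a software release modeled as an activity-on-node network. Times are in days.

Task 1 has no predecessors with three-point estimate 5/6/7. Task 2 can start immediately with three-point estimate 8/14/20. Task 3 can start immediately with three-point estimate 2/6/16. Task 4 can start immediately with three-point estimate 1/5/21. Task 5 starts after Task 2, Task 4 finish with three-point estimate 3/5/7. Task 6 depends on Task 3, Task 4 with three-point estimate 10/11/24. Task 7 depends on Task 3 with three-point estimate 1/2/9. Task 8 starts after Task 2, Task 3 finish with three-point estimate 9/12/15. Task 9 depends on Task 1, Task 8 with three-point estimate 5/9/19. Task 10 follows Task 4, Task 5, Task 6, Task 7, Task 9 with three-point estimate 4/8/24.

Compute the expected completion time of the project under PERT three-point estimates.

46 days

te_Task 1 = (5 + 4·6 + 7)/6 = 36/6 = 6
te_Task 2 = (8 + 4·14 + 20)/6 = 84/6 = 14
te_Task 3 = (2 + 4·6 + 16)/6 = 42/6 = 7
te_Task 4 = (1 + 4·5 + 21)/6 = 42/6 = 7
te_Task 5 = (3 + 4·5 + 7)/6 = 30/6 = 5
te_Task 6 = (10 + 4·11 + 24)/6 = 78/6 = 13
te_Task 7 = (1 + 4·2 + 9)/6 = 18/6 = 3
te_Task 8 = (9 + 4·12 + 15)/6 = 72/6 = 12
te_Task 9 = (5 + 4·9 + 19)/6 = 60/6 = 10
te_Task 10 = (4 + 4·8 + 24)/6 = 60/6 = 10

Forward pass:
ES_Task 1 = 0; EF_Task 1 = 6
ES_Task 2 = 0; EF_Task 2 = 14
ES_Task 3 = 0; EF_Task 3 = 7
ES_Task 4 = 0; EF_Task 4 = 7
ES_Task 5 = max(EF_Task 2=14, EF_Task 4=7) = 14; EF_Task 5 = 14+5 = 19
ES_Task 6 = max(EF_Task 3=7, EF_Task 4=7) = 7; EF_Task 6 = 7+13 = 20
ES_Task 7 = 7; EF_Task 7 = 7+3 = 10
ES_Task 8 = max(EF_Task 2=14, EF_Task 3=7) = 14; EF_Task 8 = 14+12 = 26
ES_Task 9 = max(EF_Task 1=6, EF_Task 8=26) = 26; EF_Task 9 = 26+10 = 36
ES_Task 10 = max(EF_Task 4=7, EF_Task 5=19, EF_Task 6=20, EF_Task 7=10, EF_Task 9=36) = 36; EF_Task 10 = 36+10 = 46
Expected project duration μ = 46 days. Critical path: Task 2 → Task 8 → Task 9 → Task 10.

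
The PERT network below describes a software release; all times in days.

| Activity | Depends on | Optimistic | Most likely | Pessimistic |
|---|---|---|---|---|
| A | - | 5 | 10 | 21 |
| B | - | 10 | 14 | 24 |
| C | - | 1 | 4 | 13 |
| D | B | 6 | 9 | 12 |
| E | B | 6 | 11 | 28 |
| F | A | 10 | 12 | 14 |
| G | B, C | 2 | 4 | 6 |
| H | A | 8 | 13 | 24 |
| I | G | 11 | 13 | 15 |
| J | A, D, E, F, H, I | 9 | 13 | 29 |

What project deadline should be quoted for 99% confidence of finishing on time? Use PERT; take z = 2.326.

te_A = (5 + 4·10 + 21)/6 = 66/6 = 11; σ²_A = ((21−5)/6)² = 7.111
te_B = (10 + 4·14 + 24)/6 = 90/6 = 15; σ²_B = ((24−10)/6)² = 5.444
te_C = (1 + 4·4 + 13)/6 = 30/6 = 5; σ²_C = ((13−1)/6)² = 4.000
te_D = (6 + 4·9 + 12)/6 = 54/6 = 9; σ²_D = ((12−6)/6)² = 1.000
te_E = (6 + 4·11 + 28)/6 = 78/6 = 13; σ²_E = ((28−6)/6)² = 13.444
te_F = (10 + 4·12 + 14)/6 = 72/6 = 12; σ²_F = ((14−10)/6)² = 0.444
te_G = (2 + 4·4 + 6)/6 = 24/6 = 4; σ²_G = ((6−2)/6)² = 0.444
te_H = (8 + 4·13 + 24)/6 = 84/6 = 14; σ²_H = ((24−8)/6)² = 7.111
te_I = (11 + 4·13 + 15)/6 = 78/6 = 13; σ²_I = ((15−11)/6)² = 0.444
te_J = (9 + 4·13 + 29)/6 = 90/6 = 15; σ²_J = ((29−9)/6)² = 11.111

Forward pass:
ES_A = 0; EF_A = 11
ES_B = 0; EF_B = 15
ES_C = 0; EF_C = 5
ES_D = 15; EF_D = 15+9 = 24
ES_E = 15; EF_E = 15+13 = 28
ES_F = 11; EF_F = 11+12 = 23
ES_G = max(EF_B=15, EF_C=5) = 15; EF_G = 15+4 = 19
ES_H = 11; EF_H = 11+14 = 25
ES_I = 19; EF_I = 19+13 = 32
ES_J = max(EF_A=11, EF_D=24, EF_E=28, EF_F=23, EF_H=25, EF_I=32) = 32; EF_J = 32+15 = 47
Expected project duration μ = 47 days. Critical path: B → G → I → J.

Variance along critical path = 5.444 + 0.444 + 0.444 + 11.111 = 17.444; σ = 4.177 days.
D = μ + z·σ = 47 + 2.326·4.177 = 56.7 days

56.7 days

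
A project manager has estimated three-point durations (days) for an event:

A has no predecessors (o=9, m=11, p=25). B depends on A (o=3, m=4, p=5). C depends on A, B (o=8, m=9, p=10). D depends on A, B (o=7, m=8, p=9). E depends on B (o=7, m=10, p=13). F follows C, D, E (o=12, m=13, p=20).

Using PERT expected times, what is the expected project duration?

41 days

te_A = (9 + 4·11 + 25)/6 = 78/6 = 13
te_B = (3 + 4·4 + 5)/6 = 24/6 = 4
te_C = (8 + 4·9 + 10)/6 = 54/6 = 9
te_D = (7 + 4·8 + 9)/6 = 48/6 = 8
te_E = (7 + 4·10 + 13)/6 = 60/6 = 10
te_F = (12 + 4·13 + 20)/6 = 84/6 = 14

Forward pass:
ES_A = 0; EF_A = 13
ES_B = 13; EF_B = 13+4 = 17
ES_C = max(EF_A=13, EF_B=17) = 17; EF_C = 17+9 = 26
ES_D = max(EF_A=13, EF_B=17) = 17; EF_D = 17+8 = 25
ES_E = 17; EF_E = 17+10 = 27
ES_F = max(EF_C=26, EF_D=25, EF_E=27) = 27; EF_F = 27+14 = 41
Expected project duration μ = 41 days. Critical path: A → B → E → F.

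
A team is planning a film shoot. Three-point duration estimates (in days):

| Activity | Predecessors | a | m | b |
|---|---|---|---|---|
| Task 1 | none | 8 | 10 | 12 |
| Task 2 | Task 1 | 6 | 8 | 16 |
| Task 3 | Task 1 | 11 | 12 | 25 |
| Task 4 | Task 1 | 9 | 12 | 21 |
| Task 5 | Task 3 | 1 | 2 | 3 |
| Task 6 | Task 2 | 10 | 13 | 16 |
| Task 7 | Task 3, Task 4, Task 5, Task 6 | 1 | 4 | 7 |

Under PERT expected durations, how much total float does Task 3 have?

6 days

te_Task 1 = (8 + 4·10 + 12)/6 = 60/6 = 10
te_Task 2 = (6 + 4·8 + 16)/6 = 54/6 = 9
te_Task 3 = (11 + 4·12 + 25)/6 = 84/6 = 14
te_Task 4 = (9 + 4·12 + 21)/6 = 78/6 = 13
te_Task 5 = (1 + 4·2 + 3)/6 = 12/6 = 2
te_Task 6 = (10 + 4·13 + 16)/6 = 78/6 = 13
te_Task 7 = (1 + 4·4 + 7)/6 = 24/6 = 4

Forward pass:
ES_Task 1 = 0; EF_Task 1 = 10
ES_Task 2 = 10; EF_Task 2 = 10+9 = 19
ES_Task 3 = 10; EF_Task 3 = 10+14 = 24
ES_Task 4 = 10; EF_Task 4 = 10+13 = 23
ES_Task 5 = 24; EF_Task 5 = 24+2 = 26
ES_Task 6 = 19; EF_Task 6 = 19+13 = 32
ES_Task 7 = max(EF_Task 3=24, EF_Task 4=23, EF_Task 5=26, EF_Task 6=32) = 32; EF_Task 7 = 32+4 = 36
Expected project duration μ = 36 days. Critical path: Task 1 → Task 2 → Task 6 → Task 7.

Backward pass:
LF_Task 7 = 36; LS_Task 7 = 36−4 = 32
LF_Task 6 = LS_Task 7 = 32; LS_Task 6 = 32−13 = 19
LF_Task 5 = LS_Task 7 = 32; LS_Task 5 = 32−2 = 30
LF_Task 4 = LS_Task 7 = 32; LS_Task 4 = 32−13 = 19
LF_Task 3 = min(LS_Task 5=30, LS_Task 7=32) = 30; LS_Task 3 = 30−14 = 16
LF_Task 2 = LS_Task 6 = 19; LS_Task 2 = 19−9 = 10
LF_Task 1 = min(LS_Task 2=10, LS_Task 3=16, LS_Task 4=19) = 10; LS_Task 1 = 10−10 = 0
Slack_Task 3 = LS_Task 3 − ES_Task 3 = 16 − 10 = 6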